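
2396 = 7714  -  5318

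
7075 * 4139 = 29283425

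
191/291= 191/291= 0.66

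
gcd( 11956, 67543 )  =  7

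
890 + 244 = 1134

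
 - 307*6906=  - 2120142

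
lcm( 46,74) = 1702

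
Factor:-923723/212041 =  - 17^( - 1 )*19^1 * 61^1*  797^1 * 12473^( - 1)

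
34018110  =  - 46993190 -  - 81011300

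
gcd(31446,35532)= 18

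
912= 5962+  - 5050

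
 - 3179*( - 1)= 3179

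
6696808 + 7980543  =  14677351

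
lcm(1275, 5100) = 5100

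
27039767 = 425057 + 26614710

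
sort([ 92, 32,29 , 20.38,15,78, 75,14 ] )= [14,15,20.38,29, 32,  75,78,92] 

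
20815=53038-32223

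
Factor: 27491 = 37^1 * 743^1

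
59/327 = 59/327= 0.18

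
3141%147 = 54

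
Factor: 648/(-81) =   -  8  =  - 2^3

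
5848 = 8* 731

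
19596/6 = 3266 = 3266.00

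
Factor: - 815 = -5^1*163^1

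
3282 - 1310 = 1972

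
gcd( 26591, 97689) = 1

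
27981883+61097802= 89079685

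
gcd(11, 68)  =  1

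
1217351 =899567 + 317784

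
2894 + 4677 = 7571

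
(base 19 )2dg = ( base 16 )3D9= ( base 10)985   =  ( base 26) 1bn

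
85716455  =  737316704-651600249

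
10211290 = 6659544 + 3551746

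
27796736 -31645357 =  - 3848621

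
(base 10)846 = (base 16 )34e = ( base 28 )126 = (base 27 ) 149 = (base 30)s6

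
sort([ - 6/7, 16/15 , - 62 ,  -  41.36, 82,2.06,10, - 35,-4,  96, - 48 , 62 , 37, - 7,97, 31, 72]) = [-62, - 48,-41.36, - 35 ,-7,-4,-6/7,16/15,2.06, 10,  31 , 37 , 62,72,82,96, 97 ] 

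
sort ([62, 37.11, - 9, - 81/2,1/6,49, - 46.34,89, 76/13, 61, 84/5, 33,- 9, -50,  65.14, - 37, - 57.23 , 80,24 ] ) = [ - 57.23, - 50,- 46.34, - 81/2, -37, - 9, - 9, 1/6  ,  76/13,84/5, 24, 33, 37.11,  49,61, 62,65.14, 80, 89 ] 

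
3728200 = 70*53260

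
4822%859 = 527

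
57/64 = 57/64 = 0.89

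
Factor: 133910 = 2^1*5^1*7^1*1913^1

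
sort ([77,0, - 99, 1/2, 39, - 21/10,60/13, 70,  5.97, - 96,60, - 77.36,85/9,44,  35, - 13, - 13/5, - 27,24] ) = [ - 99, - 96, - 77.36,  -  27, - 13, - 13/5, - 21/10, 0,1/2,60/13,5.97, 85/9,24 , 35, 39, 44, 60, 70, 77]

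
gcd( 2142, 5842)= 2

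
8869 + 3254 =12123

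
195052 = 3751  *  52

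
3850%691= 395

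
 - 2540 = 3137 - 5677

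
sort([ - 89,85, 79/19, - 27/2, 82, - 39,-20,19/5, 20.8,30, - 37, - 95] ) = [ - 95, - 89, - 39,  -  37,-20,  -  27/2,  19/5,79/19,  20.8,  30,82, 85] 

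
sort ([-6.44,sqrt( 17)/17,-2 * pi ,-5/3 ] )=[ - 6.44, - 2*pi, - 5/3,sqrt(17) /17]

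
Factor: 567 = 3^4*7^1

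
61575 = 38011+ 23564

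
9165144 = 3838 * 2388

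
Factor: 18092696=2^3*2261587^1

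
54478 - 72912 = -18434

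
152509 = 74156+78353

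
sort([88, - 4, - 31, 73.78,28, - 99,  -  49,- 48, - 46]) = [ - 99,-49, - 48, - 46, - 31, - 4, 28,73.78,88 ]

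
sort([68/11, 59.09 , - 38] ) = [ - 38, 68/11,59.09]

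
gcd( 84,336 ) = 84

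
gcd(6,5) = 1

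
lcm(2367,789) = 2367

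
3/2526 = 1/842  =  0.00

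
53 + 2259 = 2312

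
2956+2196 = 5152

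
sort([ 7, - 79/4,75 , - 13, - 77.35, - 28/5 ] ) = [-77.35, - 79/4, - 13, - 28/5, 7, 75]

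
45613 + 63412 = 109025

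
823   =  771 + 52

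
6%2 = 0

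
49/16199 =49/16199 = 0.00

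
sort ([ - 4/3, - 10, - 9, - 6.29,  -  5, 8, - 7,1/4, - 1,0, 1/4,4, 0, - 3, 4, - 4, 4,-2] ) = [ - 10, - 9, - 7, - 6.29, -5, - 4, - 3, - 2, - 4/3, - 1,0, 0,  1/4, 1/4, 4,4, 4,8 ]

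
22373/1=22373 = 22373.00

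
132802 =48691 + 84111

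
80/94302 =40/47151=0.00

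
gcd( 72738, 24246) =24246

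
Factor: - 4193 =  - 7^1*599^1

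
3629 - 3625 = 4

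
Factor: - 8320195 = -5^1*13^1*19^1*6737^1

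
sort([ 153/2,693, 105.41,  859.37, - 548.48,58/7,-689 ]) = [ - 689, - 548.48, 58/7, 153/2,105.41,693, 859.37 ]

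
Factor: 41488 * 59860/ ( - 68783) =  - 2^6*5^1* 11^( - 1)*13^(- 2 )*37^( - 1)*41^1 * 73^1*2593^1 = - 2483471680/68783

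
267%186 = 81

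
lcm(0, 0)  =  0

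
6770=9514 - 2744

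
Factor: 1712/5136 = 3^(- 1 ) = 1/3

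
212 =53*4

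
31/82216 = 31/82216=0.00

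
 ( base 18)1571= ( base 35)66J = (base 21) H3J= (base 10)7579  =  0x1d9b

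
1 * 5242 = 5242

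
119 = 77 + 42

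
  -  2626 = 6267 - 8893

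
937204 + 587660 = 1524864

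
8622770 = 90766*95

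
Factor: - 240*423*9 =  - 2^4*3^5*5^1*47^1 =- 913680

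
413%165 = 83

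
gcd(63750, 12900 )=150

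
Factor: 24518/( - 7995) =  - 46/15 = - 2^1*3^( - 1)*5^( - 1)*23^1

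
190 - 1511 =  - 1321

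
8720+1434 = 10154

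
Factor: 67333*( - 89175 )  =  -6004420275  =  - 3^1*5^2*7^1* 29^1 * 41^1*9619^1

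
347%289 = 58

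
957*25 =23925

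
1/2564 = 1/2564 = 0.00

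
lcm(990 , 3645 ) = 80190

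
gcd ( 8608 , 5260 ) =4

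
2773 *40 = 110920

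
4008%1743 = 522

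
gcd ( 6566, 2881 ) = 67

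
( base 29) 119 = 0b1101101111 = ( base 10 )879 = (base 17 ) 30C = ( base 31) SB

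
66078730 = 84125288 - 18046558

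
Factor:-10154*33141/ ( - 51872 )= 168256857/25936=2^( - 4 )*3^1*1621^ (- 1)*5077^1 *11047^1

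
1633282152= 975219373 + 658062779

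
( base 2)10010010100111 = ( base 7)36233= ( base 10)9383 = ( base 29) B4G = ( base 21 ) 105h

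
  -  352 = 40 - 392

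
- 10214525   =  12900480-23115005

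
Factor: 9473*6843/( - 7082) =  - 2^(  -  1)*3^1*2281^1*3541^(-1 )*9473^1  =  - 64823739/7082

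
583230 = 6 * 97205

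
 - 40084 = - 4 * 10021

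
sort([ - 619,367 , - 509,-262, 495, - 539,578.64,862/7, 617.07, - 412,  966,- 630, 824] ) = [ - 630,-619, - 539,-509, - 412, - 262 , 862/7, 367, 495, 578.64, 617.07 , 824,966] 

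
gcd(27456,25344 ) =2112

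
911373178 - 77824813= 833548365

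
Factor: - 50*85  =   - 4250 = - 2^1*5^3*17^1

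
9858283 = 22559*437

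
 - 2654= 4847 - 7501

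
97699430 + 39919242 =137618672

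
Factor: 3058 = 2^1*11^1*139^1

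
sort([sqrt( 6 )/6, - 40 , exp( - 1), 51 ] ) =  [ - 40,exp(-1 ),sqrt( 6)/6,  51]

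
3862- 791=3071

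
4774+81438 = 86212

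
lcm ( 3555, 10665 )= 10665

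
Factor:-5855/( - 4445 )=7^(-1)*127^(-1) * 1171^1 = 1171/889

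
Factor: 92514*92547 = 8561893158 = 2^1 * 3^3 * 7^1*13^1*  17^1*113^1 * 907^1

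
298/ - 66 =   -  149/33  =  - 4.52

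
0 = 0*583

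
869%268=65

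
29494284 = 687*42932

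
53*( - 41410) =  - 2194730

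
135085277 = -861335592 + 996420869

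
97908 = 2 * 48954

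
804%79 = 14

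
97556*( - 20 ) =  - 1951120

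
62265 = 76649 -14384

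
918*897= 823446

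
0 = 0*2236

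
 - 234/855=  - 26/95  =  - 0.27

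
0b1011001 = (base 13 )6b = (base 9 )108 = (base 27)38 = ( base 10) 89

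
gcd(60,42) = 6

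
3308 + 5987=9295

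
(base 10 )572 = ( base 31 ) ie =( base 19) 1b2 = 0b1000111100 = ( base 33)HB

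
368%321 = 47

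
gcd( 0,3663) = 3663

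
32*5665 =181280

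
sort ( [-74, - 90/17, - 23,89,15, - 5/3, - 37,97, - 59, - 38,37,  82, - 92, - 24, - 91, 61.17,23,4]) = [-92, - 91, - 74, -59, - 38, - 37, - 24, - 23, - 90/17,- 5/3, 4, 15,23, 37, 61.17,82 , 89,97]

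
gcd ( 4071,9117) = 3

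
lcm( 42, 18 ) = 126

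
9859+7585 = 17444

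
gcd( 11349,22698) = 11349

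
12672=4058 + 8614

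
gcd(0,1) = 1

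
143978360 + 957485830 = 1101464190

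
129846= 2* 64923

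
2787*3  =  8361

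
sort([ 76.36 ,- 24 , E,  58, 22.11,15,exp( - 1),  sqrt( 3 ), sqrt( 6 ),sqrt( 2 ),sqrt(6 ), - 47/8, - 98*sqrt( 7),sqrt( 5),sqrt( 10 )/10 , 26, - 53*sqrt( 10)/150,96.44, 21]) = [ - 98*sqrt( 7 ), - 24, - 47/8,  -  53*sqrt( 10) /150,sqrt(10 ) /10, exp (-1 ),sqrt( 2 ),  sqrt( 3 ),sqrt( 5),sqrt (6), sqrt(6), E,15,21,22.11,26, 58,76.36,96.44]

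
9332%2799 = 935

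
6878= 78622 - 71744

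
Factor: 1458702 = 2^1*3^3 *7^1* 17^1 * 227^1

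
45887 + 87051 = 132938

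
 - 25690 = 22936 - 48626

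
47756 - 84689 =  -  36933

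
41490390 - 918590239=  - 877099849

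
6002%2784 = 434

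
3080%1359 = 362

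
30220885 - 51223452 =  - 21002567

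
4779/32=4779/32 = 149.34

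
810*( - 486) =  - 393660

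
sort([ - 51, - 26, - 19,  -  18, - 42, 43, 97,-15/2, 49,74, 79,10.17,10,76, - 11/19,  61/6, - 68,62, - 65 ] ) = [-68, - 65, - 51,  -  42, - 26, - 19,- 18, - 15/2, - 11/19, 10,61/6,10.17,43,49,62,74,76,79,97]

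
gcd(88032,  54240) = 96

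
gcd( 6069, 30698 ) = 1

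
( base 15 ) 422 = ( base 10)932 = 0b1110100100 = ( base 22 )1K8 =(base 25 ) 1C7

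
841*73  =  61393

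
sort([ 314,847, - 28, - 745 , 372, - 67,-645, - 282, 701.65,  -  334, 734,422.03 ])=[ - 745,  -  645, - 334,  -  282,-67,-28,  314,  372,422.03,701.65, 734,  847 ] 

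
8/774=4/387 = 0.01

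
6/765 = 2/255 = 0.01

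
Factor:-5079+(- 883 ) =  - 2^1*11^1*271^1 = -5962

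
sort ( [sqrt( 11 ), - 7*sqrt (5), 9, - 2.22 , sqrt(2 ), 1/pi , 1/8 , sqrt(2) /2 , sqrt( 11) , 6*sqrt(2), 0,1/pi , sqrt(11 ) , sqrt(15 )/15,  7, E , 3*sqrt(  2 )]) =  [-7*sqrt( 5),  -  2.22 , 0  ,  1/8,sqrt( 15) /15, 1/pi, 1/pi , sqrt ( 2 ) /2,sqrt( 2), E , sqrt( 11),sqrt( 11),sqrt( 11 ) , 3 *sqrt( 2),7,6*sqrt( 2),9]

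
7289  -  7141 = 148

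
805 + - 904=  - 99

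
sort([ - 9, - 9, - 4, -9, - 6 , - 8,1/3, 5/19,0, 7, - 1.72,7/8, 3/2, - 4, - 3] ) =[-9, - 9,-9, - 8, - 6,  -  4, - 4, - 3, - 1.72, 0, 5/19,1/3,  7/8,3/2, 7 ]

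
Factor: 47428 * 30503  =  2^2 * 11^1*47^1*59^1*71^1*167^1 = 1446696284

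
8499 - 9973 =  - 1474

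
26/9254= 13/4627 = 0.00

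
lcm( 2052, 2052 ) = 2052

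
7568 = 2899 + 4669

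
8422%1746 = 1438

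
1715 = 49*35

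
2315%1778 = 537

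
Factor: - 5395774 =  - 2^1*2697887^1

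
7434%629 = 515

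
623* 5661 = 3526803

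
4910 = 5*982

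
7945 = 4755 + 3190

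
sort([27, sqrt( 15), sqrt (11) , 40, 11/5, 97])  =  [ 11/5, sqrt( 11),sqrt( 15), 27,40,97 ] 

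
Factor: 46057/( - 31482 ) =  -79/54  =  -2^( - 1 )*3^ ( - 3)*79^1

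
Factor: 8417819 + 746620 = 3^2*1018271^1 = 9164439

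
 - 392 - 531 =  - 923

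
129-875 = - 746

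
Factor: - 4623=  - 3^1*23^1 * 67^1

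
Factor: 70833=3^1*7^1 *3373^1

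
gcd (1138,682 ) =2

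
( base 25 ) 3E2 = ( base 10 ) 2227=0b100010110011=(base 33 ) 21g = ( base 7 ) 6331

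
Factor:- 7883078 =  - 2^1* 7^1*563077^1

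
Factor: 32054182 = 2^1* 751^1 * 21341^1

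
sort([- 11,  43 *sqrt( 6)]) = [ - 11,43*sqrt( 6 )] 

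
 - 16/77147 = -1 + 77131/77147 = - 0.00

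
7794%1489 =349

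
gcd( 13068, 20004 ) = 12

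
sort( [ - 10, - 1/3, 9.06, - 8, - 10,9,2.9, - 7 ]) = [-10,  -  10,-8, - 7  , - 1/3,2.9,9,9.06]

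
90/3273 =30/1091 = 0.03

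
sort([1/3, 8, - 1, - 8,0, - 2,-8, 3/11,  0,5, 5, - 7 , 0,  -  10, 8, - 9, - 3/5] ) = [  -  10, - 9, - 8,  -  8, - 7, - 2, - 1, - 3/5,0, 0,  0,  3/11, 1/3, 5, 5, 8,8 ] 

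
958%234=22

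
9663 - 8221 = 1442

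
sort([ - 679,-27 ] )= [ - 679, - 27] 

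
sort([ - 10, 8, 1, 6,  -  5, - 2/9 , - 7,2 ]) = [ -10, - 7 , - 5, - 2/9, 1 , 2, 6,  8 ]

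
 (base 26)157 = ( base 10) 813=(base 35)N8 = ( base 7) 2241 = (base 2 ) 1100101101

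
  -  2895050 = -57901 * 50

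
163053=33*4941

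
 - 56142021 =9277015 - 65419036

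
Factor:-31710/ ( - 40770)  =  7/9 =3^(-2) * 7^1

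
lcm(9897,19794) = 19794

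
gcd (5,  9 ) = 1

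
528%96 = 48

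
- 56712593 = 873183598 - 929896191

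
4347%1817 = 713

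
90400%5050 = 4550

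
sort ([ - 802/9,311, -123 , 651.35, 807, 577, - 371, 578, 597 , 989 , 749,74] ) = [ - 371, - 123,-802/9 , 74,311,577, 578,597,651.35,749, 807, 989]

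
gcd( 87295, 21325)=5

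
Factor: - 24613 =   -  151^1 * 163^1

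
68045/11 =6185+ 10/11 = 6185.91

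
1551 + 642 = 2193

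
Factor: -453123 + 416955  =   - 36168  =  -2^3*3^1* 11^1 * 137^1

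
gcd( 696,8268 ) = 12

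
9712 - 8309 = 1403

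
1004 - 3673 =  - 2669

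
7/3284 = 7/3284 = 0.00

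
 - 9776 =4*( -2444 )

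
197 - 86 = 111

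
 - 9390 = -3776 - 5614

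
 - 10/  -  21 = 10/21 = 0.48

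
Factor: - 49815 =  - 3^5 * 5^1*41^1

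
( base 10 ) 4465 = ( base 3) 20010101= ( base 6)32401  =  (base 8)10561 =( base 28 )5JD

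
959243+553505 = 1512748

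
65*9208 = 598520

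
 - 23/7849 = - 23/7849 = - 0.00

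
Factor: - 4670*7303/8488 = -2^( - 2 )*5^1 * 67^1*109^1*467^1*1061^( - 1)=-17052505/4244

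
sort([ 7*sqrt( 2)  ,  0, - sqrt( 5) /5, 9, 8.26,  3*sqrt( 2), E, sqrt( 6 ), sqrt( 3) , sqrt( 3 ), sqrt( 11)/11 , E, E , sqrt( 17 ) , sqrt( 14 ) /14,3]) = [-sqrt(5)/5,0, sqrt( 14 )/14, sqrt( 11 ) /11, sqrt( 3 ),sqrt( 3) , sqrt( 6),E, E, E , 3, sqrt( 17), 3 * sqrt( 2 ), 8.26,9, 7*sqrt (2) ]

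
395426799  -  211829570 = 183597229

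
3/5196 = 1/1732 = 0.00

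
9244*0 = 0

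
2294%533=162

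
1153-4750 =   -  3597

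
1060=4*265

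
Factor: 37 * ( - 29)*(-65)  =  5^1*13^1 * 29^1 * 37^1 = 69745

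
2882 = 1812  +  1070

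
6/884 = 3/442 = 0.01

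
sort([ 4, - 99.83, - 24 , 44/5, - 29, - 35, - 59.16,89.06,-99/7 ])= [ - 99.83 , - 59.16, - 35, - 29, - 24,-99/7 , 4, 44/5,89.06 ] 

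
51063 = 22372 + 28691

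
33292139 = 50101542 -16809403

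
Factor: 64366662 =2^1 * 3^1*367^1*29231^1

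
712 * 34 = 24208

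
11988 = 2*5994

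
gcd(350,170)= 10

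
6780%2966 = 848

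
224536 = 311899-87363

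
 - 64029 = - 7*9147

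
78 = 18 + 60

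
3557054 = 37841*94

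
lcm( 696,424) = 36888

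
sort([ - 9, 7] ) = [ - 9,7]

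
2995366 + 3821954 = 6817320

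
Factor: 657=3^2*73^1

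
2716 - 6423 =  - 3707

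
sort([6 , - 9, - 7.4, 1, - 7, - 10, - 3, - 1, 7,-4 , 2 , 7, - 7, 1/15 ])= [ - 10, - 9, - 7.4, - 7, - 7, - 4, - 3,  -  1, 1/15,1, 2,6,  7, 7]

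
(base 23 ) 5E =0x81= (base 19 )6f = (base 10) 129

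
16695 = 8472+8223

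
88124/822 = 44062/411  =  107.21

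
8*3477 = 27816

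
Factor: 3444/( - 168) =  - 2^ (  -  1 )*41^1 = - 41/2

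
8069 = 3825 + 4244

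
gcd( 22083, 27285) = 51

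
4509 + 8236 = 12745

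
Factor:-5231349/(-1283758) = 2^( - 1)*3^2 * 7^(- 1)*47^ ( - 1)*1951^( -1)*  581261^1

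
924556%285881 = 66913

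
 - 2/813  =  -2/813 = - 0.00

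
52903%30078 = 22825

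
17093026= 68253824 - 51160798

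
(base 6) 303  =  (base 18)63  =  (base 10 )111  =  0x6f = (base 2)1101111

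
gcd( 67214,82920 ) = 2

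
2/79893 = 2/79893 = 0.00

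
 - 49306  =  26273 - 75579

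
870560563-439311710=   431248853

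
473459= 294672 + 178787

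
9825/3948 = 3275/1316 = 2.49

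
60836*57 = 3467652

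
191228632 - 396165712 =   -  204937080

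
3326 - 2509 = 817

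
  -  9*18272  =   - 164448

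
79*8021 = 633659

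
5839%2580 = 679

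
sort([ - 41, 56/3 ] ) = [ - 41, 56/3 ] 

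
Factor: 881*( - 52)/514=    - 22906/257 = -2^1*13^1*257^( - 1 )*881^1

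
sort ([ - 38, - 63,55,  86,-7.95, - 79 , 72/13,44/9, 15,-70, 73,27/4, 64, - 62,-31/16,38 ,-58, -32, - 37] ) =[-79,-70, -63, - 62, - 58,-38, - 37, - 32,  -  7.95 , - 31/16,44/9,72/13,27/4, 15, 38,55, 64, 73,  86 ] 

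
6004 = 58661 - 52657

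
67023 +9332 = 76355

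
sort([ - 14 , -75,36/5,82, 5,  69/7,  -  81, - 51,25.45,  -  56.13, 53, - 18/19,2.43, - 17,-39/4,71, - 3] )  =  [ - 81, - 75, -56.13,  -  51,-17, - 14, - 39/4,-3, - 18/19,2.43,5,36/5, 69/7,25.45,53, 71,82 ]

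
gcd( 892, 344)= 4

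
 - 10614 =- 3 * 3538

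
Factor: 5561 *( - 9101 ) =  - 50610661 = -  19^1 * 67^1*83^1*479^1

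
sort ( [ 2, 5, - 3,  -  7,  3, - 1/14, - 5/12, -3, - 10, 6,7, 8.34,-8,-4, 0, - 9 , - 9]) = [ - 10,-9, - 9, - 8, - 7, - 4, - 3,-3, - 5/12, - 1/14, 0, 2,  3,5, 6,  7, 8.34] 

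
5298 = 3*1766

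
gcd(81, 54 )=27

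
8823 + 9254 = 18077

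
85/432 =85/432 = 0.20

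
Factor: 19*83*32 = 2^5*19^1*83^1  =  50464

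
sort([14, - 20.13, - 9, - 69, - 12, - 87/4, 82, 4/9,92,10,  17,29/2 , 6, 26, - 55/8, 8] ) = [ - 69,  -  87/4, - 20.13, - 12, - 9, -55/8, 4/9, 6,8,10,14, 29/2,17, 26, 82, 92 ]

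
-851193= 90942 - 942135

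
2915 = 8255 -5340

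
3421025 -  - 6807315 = 10228340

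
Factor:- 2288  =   - 2^4*11^1 * 13^1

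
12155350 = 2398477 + 9756873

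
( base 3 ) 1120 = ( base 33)19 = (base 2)101010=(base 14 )30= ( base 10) 42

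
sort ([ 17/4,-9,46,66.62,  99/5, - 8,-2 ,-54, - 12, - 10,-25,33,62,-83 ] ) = [ - 83,-54,-25, -12, - 10, - 9 ,  -  8, - 2, 17/4, 99/5,33, 46, 62 , 66.62] 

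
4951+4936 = 9887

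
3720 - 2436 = 1284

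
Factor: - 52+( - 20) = - 2^3 * 3^2 = - 72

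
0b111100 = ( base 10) 60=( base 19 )33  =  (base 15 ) 40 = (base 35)1p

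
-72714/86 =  - 36357/43 = -845.51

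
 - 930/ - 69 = 310/23 = 13.48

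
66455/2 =33227 + 1/2 = 33227.50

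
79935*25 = 1998375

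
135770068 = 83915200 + 51854868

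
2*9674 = 19348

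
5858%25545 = 5858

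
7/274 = 7/274 =0.03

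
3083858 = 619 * 4982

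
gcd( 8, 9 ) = 1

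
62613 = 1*62613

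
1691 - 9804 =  - 8113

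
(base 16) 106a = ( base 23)7lg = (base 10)4202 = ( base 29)4SQ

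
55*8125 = 446875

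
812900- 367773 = 445127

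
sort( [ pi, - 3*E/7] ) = [ - 3 * E/7,pi] 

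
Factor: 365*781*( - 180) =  - 51311700  =  - 2^2 * 3^2*5^2 * 11^1*71^1*73^1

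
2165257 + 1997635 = 4162892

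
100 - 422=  - 322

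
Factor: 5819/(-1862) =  - 2^( - 1 )* 7^ ( - 2)* 11^1 * 19^( - 1)*23^2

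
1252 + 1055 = 2307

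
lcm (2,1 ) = 2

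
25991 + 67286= 93277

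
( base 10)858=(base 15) 3C3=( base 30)SI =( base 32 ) QQ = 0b1101011010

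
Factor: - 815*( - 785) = 639775 = 5^2*157^1*163^1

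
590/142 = 295/71 = 4.15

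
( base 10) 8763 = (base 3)110000120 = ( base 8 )21073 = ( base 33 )81I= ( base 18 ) 190f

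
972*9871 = 9594612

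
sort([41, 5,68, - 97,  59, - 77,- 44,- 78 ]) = [  -  97, - 78,  -  77, - 44, 5, 41,59, 68] 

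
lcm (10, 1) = 10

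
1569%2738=1569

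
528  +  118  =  646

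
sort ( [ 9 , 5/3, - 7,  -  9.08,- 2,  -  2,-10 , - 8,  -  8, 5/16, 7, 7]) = [ - 10,- 9.08, - 8, - 8, - 7, - 2, -2, 5/16, 5/3,7,7,  9]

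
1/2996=1/2996 =0.00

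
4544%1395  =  359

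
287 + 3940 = 4227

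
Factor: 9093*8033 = 3^1*7^1*29^1*277^1*433^1 = 73044069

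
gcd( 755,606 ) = 1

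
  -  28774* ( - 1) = 28774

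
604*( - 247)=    - 149188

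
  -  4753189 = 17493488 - 22246677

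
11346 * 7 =79422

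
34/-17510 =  - 1/515  =  - 0.00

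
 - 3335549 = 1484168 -4819717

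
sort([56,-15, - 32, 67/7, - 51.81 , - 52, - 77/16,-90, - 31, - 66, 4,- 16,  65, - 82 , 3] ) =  [ - 90, - 82, - 66, - 52, - 51.81, - 32, - 31, - 16, - 15, - 77/16,3,  4,  67/7, 56, 65 ] 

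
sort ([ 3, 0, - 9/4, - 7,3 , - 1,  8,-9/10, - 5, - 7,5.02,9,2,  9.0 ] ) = [ - 7, - 7 ,  -  5,-9/4 , - 1, - 9/10,0,2 , 3,3 , 5.02,8, 9, 9.0 ] 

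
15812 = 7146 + 8666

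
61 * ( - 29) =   -  1769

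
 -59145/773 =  - 77 + 376/773 = - 76.51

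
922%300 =22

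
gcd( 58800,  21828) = 12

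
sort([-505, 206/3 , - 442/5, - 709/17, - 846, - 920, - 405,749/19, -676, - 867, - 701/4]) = [ - 920,-867, - 846, - 676,-505, - 405 , - 701/4,- 442/5, - 709/17,749/19,  206/3]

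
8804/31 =284 = 284.00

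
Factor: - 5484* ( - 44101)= 241849884  =  2^2*3^1*457^1*44101^1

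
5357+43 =5400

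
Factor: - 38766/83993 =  - 6/13 = - 2^1*3^1*13^(  -  1)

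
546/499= 546/499 = 1.09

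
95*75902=7210690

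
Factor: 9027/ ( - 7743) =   -  3^1*17^1*29^( - 1 )*59^1 * 89^ (  -  1 ) = -3009/2581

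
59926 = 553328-493402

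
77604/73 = 1063+5/73 =1063.07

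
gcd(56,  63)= 7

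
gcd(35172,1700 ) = 4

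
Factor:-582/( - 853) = 2^1*3^1*97^1*853^( - 1) 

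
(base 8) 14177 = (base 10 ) 6271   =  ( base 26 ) 975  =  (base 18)1167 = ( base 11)4791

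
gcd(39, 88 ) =1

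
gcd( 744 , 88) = 8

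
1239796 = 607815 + 631981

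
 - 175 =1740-1915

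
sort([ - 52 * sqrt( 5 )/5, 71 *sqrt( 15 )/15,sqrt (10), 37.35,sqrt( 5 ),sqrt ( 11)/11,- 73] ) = [ - 73, - 52*sqrt(5)/5,sqrt(11)/11, sqrt( 5),sqrt( 10),  71*sqrt(15)/15, 37.35 ] 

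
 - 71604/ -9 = 7956/1= 7956.00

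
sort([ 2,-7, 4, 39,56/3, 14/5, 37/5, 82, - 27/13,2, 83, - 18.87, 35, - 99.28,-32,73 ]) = [ - 99.28,-32, - 18.87, - 7,-27/13 , 2,2,14/5, 4,37/5,56/3,35,39, 73,82, 83 ]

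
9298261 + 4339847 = 13638108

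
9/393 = 3/131  =  0.02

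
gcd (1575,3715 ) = 5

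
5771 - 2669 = 3102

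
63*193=12159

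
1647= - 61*( - 27 )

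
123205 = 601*205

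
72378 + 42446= 114824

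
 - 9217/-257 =35+222/257  =  35.86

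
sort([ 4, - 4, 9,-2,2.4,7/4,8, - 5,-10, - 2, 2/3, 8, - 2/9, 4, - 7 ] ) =[ - 10, - 7, -5 , - 4 , - 2, - 2, - 2/9, 2/3, 7/4,2.4, 4, 4, 8, 8 , 9 ]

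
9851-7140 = 2711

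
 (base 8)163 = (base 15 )7a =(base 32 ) 3J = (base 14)83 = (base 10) 115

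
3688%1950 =1738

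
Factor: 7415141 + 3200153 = 2^1 * 5307647^1 = 10615294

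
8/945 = 8/945 = 0.01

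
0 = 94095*0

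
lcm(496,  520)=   32240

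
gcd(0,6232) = 6232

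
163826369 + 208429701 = 372256070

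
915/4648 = 915/4648 = 0.20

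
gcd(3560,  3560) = 3560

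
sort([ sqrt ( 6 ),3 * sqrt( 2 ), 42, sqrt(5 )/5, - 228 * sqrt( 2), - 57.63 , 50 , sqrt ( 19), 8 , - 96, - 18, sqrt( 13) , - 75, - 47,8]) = [ - 228*sqrt( 2),- 96, - 75, - 57.63, -47 , - 18,sqrt(5 )/5,sqrt(6 ), sqrt( 13 ) , 3*sqrt(2),sqrt( 19 ),  8, 8, 42 , 50]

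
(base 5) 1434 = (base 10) 244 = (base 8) 364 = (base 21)bd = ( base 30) 84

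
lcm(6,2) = 6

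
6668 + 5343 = 12011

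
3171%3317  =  3171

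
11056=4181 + 6875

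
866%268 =62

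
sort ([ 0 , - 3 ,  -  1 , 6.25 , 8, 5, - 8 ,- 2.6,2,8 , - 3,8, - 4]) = [- 8, - 4,-3,  -  3 , - 2.6,  -  1,0,2, 5 , 6.25,8, 8,  8] 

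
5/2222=5/2222  =  0.00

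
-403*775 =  - 312325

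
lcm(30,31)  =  930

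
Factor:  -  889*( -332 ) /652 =73787/163 = 7^1*83^1* 127^1*163^( - 1 )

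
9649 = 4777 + 4872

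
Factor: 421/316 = 2^(-2) *79^( - 1) * 421^1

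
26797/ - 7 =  - 26797/7= - 3828.14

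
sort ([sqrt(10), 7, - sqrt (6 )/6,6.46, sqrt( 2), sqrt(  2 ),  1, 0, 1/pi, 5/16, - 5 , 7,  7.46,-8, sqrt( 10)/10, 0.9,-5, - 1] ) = [-8,-5 , -5,-1, - sqrt( 6 )/6, 0,5/16,sqrt( 10)/10,  1/pi,0.9,  1,sqrt( 2), sqrt ( 2),sqrt( 10 ), 6.46, 7, 7, 7.46] 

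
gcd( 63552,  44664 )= 24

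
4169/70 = 59  +  39/70 = 59.56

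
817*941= 768797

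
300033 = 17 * 17649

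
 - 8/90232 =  - 1 + 11278/11279= - 0.00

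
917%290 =47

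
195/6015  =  13/401 =0.03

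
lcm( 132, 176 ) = 528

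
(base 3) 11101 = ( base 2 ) 1110110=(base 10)118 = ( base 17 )6G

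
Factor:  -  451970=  - 2^1*5^1*45197^1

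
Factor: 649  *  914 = 593186 = 2^1*11^1*59^1*457^1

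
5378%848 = 290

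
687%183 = 138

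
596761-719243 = - 122482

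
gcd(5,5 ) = 5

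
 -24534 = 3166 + -27700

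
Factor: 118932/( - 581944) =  - 2^( - 1) * 3^1*53^1*389^( - 1 ) = - 159/778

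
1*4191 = 4191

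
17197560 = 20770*828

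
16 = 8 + 8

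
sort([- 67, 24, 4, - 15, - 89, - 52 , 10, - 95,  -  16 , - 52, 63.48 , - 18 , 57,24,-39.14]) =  [-95, - 89, - 67, - 52, - 52 , - 39.14, - 18, - 16,  -  15, 4,  10, 24,24,  57,63.48]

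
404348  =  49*8252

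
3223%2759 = 464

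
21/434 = 3/62  =  0.05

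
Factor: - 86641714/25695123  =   - 2^1*3^( - 1)*31^1*43^( - 1)*139^ ( - 1 )*1433^( - 1)*1397447^1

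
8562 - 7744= 818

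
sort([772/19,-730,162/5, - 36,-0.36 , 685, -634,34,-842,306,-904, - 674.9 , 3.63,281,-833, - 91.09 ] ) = [-904,- 842, - 833, -730,-674.9,-634 , - 91.09 , - 36,-0.36,3.63,162/5,34,772/19, 281 , 306,685] 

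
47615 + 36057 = 83672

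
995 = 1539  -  544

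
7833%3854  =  125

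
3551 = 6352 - 2801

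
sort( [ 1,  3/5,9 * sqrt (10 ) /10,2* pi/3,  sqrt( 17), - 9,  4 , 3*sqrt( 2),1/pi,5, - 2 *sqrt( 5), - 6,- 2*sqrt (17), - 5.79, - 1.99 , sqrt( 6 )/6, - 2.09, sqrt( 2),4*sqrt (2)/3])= [ -9, - 2*sqrt( 17 ), - 6, - 5.79, - 2*sqrt(5), -2.09,- 1.99,1/pi,sqrt( 6 )/6, 3/5,1, sqrt(2 ) , 4*sqrt(2)/3,2*pi/3,9*sqrt( 10) /10,4,sqrt( 17), 3 *sqrt( 2),5] 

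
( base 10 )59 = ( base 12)4b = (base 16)3B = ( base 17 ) 38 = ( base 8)73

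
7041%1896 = 1353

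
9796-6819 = 2977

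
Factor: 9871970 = 2^1*5^1 * 37^1*26681^1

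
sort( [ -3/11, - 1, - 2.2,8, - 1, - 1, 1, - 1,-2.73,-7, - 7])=[ -7, - 7, - 2.73 ,-2.2, - 1, - 1, - 1,-1, - 3/11, 1, 8]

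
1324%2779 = 1324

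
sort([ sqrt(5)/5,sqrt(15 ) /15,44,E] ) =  [sqrt( 15) /15, sqrt(5 ) /5,E , 44 ]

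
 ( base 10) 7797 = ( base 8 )17165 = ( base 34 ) 6pb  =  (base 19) 12B7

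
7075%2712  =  1651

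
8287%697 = 620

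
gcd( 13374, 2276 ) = 2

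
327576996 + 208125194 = 535702190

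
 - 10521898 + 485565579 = 475043681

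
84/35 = 12/5= 2.40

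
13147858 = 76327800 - 63179942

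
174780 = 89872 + 84908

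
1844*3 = 5532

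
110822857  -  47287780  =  63535077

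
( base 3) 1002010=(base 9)1063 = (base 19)237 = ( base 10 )786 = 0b1100010010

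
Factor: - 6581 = -6581^1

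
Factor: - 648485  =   - 5^1* 23^1* 5639^1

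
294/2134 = 147/1067  =  0.14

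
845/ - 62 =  -14 + 23/62 = - 13.63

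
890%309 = 272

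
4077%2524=1553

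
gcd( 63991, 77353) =1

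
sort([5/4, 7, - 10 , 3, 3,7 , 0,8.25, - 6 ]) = [ - 10 , - 6,0, 5/4, 3, 3,  7 , 7,  8.25] 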